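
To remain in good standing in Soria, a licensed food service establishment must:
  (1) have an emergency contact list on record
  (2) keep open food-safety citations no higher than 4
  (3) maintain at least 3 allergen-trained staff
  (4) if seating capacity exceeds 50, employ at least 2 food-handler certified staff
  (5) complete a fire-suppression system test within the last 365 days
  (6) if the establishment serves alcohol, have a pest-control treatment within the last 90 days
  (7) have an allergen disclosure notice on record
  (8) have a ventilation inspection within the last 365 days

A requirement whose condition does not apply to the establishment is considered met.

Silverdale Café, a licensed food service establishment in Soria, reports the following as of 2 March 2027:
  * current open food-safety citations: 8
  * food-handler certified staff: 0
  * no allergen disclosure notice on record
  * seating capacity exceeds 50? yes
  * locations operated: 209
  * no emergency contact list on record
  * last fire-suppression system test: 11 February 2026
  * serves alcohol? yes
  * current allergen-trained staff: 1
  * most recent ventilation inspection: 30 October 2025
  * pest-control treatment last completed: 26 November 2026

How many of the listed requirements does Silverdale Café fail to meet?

1. emergency contact list absent → not met
2. open food-safety citations 8 > 4 → not met
3. allergen-trained staff 1 < 3 → not met
4. condition 'seating capacity exceeds 50' holds; food-handler certified staff 0 < 2 → not met
5. fire-suppression system test 384 days ago vs limit 365 → not met
6. condition 'serves alcohol' holds; pest-control treatment 96 days ago vs limit 90 → not met
7. allergen disclosure notice absent → not met
8. ventilation inspection 488 days ago vs limit 365 → not met
Not met: 8 of 8

8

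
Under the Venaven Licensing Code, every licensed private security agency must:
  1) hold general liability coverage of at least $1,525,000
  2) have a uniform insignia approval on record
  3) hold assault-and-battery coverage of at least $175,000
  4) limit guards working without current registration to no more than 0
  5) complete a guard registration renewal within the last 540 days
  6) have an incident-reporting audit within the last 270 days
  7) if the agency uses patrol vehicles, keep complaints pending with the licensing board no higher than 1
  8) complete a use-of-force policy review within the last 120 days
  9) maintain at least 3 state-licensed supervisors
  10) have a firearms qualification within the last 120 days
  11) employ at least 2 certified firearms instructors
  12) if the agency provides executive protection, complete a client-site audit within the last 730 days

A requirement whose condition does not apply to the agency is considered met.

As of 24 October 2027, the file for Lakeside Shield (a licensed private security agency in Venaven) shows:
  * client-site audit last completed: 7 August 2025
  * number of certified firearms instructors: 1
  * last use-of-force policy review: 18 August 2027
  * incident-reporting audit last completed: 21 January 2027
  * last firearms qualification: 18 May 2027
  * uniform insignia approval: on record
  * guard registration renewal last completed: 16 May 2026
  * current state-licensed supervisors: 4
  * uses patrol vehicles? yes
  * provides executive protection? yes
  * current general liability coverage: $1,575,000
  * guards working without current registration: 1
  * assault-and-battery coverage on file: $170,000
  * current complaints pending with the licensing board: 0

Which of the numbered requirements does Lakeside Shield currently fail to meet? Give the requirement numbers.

3, 4, 6, 10, 11, 12

1. general liability coverage $1,575,000 ≥ $1,525,000 → met
2. uniform insignia approval present → met
3. assault-and-battery coverage $170,000 < $175,000 → not met
4. guards working without current registration 1 > 0 → not met
5. guard registration renewal 526 days ago vs limit 540 → met
6. incident-reporting audit 276 days ago vs limit 270 → not met
7. condition 'uses patrol vehicles' holds; complaints pending with the licensing board 0 ≤ 1 → met
8. use-of-force policy review 67 days ago vs limit 120 → met
9. state-licensed supervisors 4 ≥ 3 → met
10. firearms qualification 159 days ago vs limit 120 → not met
11. certified firearms instructors 1 < 2 → not met
12. condition 'provides executive protection' holds; client-site audit 808 days ago vs limit 730 → not met
Not met: 3, 4, 6, 10, 11, 12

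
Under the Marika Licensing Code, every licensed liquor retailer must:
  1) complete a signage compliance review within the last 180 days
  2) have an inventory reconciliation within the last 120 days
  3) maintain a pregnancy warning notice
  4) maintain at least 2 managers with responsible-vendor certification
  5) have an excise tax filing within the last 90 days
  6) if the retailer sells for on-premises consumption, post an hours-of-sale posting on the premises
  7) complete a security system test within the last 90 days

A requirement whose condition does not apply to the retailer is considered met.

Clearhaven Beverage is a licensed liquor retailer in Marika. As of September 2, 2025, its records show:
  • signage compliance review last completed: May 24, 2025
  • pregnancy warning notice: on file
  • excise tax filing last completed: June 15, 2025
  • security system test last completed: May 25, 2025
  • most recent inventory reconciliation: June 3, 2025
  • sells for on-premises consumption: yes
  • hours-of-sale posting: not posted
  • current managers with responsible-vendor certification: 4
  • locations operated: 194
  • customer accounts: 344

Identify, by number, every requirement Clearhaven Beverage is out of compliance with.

1. signage compliance review 101 days ago vs limit 180 → met
2. inventory reconciliation 91 days ago vs limit 120 → met
3. pregnancy warning notice present → met
4. managers with responsible-vendor certification 4 ≥ 2 → met
5. excise tax filing 79 days ago vs limit 90 → met
6. condition 'sells for on-premises consumption' holds; hours-of-sale posting absent → not met
7. security system test 100 days ago vs limit 90 → not met
Not met: 6, 7

6, 7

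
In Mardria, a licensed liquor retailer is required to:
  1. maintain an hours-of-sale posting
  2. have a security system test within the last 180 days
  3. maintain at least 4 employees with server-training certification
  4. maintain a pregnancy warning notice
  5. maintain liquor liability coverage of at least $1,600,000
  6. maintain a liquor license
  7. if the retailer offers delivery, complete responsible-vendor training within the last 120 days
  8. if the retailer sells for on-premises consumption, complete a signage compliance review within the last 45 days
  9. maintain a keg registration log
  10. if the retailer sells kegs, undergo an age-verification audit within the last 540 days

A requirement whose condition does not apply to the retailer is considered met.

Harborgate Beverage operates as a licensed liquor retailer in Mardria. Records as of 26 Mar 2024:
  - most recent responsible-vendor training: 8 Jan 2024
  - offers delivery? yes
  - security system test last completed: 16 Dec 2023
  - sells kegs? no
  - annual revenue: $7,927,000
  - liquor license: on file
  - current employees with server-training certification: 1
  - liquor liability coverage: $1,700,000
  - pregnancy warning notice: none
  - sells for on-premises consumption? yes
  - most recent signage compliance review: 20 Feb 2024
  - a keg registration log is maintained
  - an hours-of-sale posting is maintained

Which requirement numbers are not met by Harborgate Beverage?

3, 4

1. hours-of-sale posting present → met
2. security system test 101 days ago vs limit 180 → met
3. employees with server-training certification 1 < 4 → not met
4. pregnancy warning notice absent → not met
5. liquor liability coverage $1,700,000 ≥ $1,600,000 → met
6. liquor license present → met
7. condition 'offers delivery' holds; responsible-vendor training 78 days ago vs limit 120 → met
8. condition 'sells for on-premises consumption' holds; signage compliance review 35 days ago vs limit 45 → met
9. keg registration log present → met
10. condition 'sells kegs' does not hold → requirement n/a → met
Not met: 3, 4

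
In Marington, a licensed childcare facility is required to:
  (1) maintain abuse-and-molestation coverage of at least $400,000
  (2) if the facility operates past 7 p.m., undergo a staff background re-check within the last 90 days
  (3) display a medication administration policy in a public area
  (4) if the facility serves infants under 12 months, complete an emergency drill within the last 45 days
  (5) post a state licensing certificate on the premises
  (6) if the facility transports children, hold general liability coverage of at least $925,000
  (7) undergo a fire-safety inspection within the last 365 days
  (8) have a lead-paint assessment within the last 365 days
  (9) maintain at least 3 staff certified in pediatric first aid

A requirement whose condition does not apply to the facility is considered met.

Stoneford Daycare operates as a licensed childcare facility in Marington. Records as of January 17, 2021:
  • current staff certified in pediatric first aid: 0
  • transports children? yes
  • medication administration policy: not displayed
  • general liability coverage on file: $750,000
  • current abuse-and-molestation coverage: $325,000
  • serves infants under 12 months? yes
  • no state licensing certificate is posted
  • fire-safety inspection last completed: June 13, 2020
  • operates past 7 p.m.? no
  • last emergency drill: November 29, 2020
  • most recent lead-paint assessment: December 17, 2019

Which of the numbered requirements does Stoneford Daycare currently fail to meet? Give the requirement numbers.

1. abuse-and-molestation coverage $325,000 < $400,000 → not met
2. condition 'operates past 7 p.m.' does not hold → requirement n/a → met
3. medication administration policy absent → not met
4. condition 'serves infants under 12 months' holds; emergency drill 49 days ago vs limit 45 → not met
5. state licensing certificate absent → not met
6. condition 'transports children' holds; general liability coverage $750,000 < $925,000 → not met
7. fire-safety inspection 218 days ago vs limit 365 → met
8. lead-paint assessment 397 days ago vs limit 365 → not met
9. staff certified in pediatric first aid 0 < 3 → not met
Not met: 1, 3, 4, 5, 6, 8, 9

1, 3, 4, 5, 6, 8, 9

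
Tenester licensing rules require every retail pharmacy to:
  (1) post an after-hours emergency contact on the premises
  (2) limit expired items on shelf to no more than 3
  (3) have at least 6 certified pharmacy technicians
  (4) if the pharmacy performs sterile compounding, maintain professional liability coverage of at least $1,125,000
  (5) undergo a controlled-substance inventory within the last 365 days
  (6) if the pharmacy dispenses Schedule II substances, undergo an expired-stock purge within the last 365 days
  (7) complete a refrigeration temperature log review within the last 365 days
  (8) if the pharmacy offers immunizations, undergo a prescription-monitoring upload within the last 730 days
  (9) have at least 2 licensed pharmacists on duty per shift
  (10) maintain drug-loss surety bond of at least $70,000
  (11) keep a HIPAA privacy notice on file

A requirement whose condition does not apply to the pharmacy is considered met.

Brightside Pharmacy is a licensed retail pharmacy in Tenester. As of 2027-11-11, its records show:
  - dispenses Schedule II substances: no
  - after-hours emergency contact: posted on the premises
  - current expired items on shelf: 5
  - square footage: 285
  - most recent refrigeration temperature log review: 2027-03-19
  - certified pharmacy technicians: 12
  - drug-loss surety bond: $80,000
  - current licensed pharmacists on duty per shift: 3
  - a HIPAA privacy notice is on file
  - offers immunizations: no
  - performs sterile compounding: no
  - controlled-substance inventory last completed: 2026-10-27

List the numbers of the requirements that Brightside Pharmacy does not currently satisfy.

1. after-hours emergency contact present → met
2. expired items on shelf 5 > 3 → not met
3. certified pharmacy technicians 12 ≥ 6 → met
4. condition 'performs sterile compounding' does not hold → requirement n/a → met
5. controlled-substance inventory 380 days ago vs limit 365 → not met
6. condition 'dispenses Schedule II substances' does not hold → requirement n/a → met
7. refrigeration temperature log review 237 days ago vs limit 365 → met
8. condition 'offers immunizations' does not hold → requirement n/a → met
9. licensed pharmacists on duty per shift 3 ≥ 2 → met
10. drug-loss surety bond $80,000 ≥ $70,000 → met
11. HIPAA privacy notice present → met
Not met: 2, 5

2, 5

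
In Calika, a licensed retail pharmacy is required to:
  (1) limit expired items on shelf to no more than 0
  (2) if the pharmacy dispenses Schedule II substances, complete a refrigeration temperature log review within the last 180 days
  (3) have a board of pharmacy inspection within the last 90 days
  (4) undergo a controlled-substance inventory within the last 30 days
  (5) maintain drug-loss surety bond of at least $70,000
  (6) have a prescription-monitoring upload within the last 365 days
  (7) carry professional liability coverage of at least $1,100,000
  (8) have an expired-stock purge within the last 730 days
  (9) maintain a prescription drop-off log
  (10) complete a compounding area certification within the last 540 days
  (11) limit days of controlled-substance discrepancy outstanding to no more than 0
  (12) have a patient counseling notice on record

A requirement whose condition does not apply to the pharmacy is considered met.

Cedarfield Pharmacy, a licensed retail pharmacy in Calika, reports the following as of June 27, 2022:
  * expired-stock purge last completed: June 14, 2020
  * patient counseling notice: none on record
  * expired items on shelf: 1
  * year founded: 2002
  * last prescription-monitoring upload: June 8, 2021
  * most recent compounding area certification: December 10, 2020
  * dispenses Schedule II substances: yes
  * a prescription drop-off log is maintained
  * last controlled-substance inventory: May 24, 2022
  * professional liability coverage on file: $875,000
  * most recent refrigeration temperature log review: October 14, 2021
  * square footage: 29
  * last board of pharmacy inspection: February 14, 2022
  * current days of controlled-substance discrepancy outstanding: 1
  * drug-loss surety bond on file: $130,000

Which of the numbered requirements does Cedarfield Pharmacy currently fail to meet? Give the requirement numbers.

1, 2, 3, 4, 6, 7, 8, 10, 11, 12

1. expired items on shelf 1 > 0 → not met
2. condition 'dispenses Schedule II substances' holds; refrigeration temperature log review 256 days ago vs limit 180 → not met
3. board of pharmacy inspection 133 days ago vs limit 90 → not met
4. controlled-substance inventory 34 days ago vs limit 30 → not met
5. drug-loss surety bond $130,000 ≥ $70,000 → met
6. prescription-monitoring upload 384 days ago vs limit 365 → not met
7. professional liability coverage $875,000 < $1,100,000 → not met
8. expired-stock purge 743 days ago vs limit 730 → not met
9. prescription drop-off log present → met
10. compounding area certification 564 days ago vs limit 540 → not met
11. days of controlled-substance discrepancy outstanding 1 > 0 → not met
12. patient counseling notice absent → not met
Not met: 1, 2, 3, 4, 6, 7, 8, 10, 11, 12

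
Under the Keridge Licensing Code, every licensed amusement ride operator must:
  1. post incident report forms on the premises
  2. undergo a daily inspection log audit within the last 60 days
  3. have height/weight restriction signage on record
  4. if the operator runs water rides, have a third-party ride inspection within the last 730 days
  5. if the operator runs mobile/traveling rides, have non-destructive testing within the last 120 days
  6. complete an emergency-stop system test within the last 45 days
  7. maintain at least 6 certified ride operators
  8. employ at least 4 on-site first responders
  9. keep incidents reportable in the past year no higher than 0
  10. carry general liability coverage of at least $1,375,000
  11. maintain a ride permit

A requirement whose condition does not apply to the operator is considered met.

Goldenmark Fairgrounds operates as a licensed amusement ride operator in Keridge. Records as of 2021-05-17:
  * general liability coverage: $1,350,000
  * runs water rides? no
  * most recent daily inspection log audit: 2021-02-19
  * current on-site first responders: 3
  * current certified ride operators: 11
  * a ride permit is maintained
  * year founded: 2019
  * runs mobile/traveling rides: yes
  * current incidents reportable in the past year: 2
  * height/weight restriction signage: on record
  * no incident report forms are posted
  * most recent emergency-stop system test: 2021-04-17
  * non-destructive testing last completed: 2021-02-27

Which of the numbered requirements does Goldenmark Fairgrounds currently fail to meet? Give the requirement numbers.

1, 2, 8, 9, 10

1. incident report forms absent → not met
2. daily inspection log audit 87 days ago vs limit 60 → not met
3. height/weight restriction signage present → met
4. condition 'runs water rides' does not hold → requirement n/a → met
5. condition 'runs mobile/traveling rides' holds; non-destructive testing 79 days ago vs limit 120 → met
6. emergency-stop system test 30 days ago vs limit 45 → met
7. certified ride operators 11 ≥ 6 → met
8. on-site first responders 3 < 4 → not met
9. incidents reportable in the past year 2 > 0 → not met
10. general liability coverage $1,350,000 < $1,375,000 → not met
11. ride permit present → met
Not met: 1, 2, 8, 9, 10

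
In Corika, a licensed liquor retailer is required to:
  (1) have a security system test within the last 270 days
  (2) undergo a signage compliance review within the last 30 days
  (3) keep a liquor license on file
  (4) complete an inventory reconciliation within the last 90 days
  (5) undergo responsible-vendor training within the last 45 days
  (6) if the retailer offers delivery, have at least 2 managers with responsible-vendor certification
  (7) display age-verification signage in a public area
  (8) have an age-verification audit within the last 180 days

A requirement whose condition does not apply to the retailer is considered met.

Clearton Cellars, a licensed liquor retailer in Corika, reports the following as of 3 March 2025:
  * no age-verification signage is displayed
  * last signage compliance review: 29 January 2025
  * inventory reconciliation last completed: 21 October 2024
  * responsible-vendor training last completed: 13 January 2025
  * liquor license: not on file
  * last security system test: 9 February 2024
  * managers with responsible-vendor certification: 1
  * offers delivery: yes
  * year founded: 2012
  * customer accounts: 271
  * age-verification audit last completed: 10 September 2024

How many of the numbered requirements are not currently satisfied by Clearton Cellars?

1. security system test 388 days ago vs limit 270 → not met
2. signage compliance review 33 days ago vs limit 30 → not met
3. liquor license absent → not met
4. inventory reconciliation 133 days ago vs limit 90 → not met
5. responsible-vendor training 49 days ago vs limit 45 → not met
6. condition 'offers delivery' holds; managers with responsible-vendor certification 1 < 2 → not met
7. age-verification signage absent → not met
8. age-verification audit 174 days ago vs limit 180 → met
Not met: 7 of 8

7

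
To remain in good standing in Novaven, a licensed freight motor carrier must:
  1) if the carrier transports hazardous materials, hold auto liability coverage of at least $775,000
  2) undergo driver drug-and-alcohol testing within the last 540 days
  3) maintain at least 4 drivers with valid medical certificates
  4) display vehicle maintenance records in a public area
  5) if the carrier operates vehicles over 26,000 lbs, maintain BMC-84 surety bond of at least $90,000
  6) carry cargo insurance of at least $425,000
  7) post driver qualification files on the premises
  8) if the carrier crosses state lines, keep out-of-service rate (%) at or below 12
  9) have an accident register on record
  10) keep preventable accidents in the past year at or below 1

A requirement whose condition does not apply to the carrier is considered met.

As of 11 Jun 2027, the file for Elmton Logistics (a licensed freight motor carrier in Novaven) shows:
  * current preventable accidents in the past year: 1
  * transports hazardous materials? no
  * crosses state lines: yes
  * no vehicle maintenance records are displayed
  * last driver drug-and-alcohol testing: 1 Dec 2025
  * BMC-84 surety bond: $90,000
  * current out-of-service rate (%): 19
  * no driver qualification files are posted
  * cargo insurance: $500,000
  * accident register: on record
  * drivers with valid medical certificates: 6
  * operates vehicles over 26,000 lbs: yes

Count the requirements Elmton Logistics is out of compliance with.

4

1. condition 'transports hazardous materials' does not hold → requirement n/a → met
2. driver drug-and-alcohol testing 557 days ago vs limit 540 → not met
3. drivers with valid medical certificates 6 ≥ 4 → met
4. vehicle maintenance records absent → not met
5. condition 'operates vehicles over 26,000 lbs' holds; BMC-84 surety bond $90,000 ≥ $90,000 → met
6. cargo insurance $500,000 ≥ $425,000 → met
7. driver qualification files absent → not met
8. condition 'crosses state lines' holds; out-of-service rate (%) 19 > 12 → not met
9. accident register present → met
10. preventable accidents in the past year 1 ≤ 1 → met
Not met: 4 of 10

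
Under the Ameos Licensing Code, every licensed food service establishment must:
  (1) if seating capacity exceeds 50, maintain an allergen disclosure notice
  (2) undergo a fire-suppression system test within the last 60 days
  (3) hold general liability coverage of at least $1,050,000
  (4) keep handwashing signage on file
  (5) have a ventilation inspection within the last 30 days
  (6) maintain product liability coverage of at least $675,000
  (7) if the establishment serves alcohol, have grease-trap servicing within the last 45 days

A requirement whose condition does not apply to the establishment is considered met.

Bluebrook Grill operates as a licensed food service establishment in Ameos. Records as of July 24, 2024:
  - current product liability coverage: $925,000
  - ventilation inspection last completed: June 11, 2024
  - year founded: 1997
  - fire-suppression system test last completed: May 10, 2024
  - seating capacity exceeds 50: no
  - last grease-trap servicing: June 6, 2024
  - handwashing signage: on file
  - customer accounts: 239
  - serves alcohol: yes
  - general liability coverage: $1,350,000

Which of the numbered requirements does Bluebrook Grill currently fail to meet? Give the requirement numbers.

1. condition 'seating capacity exceeds 50' does not hold → requirement n/a → met
2. fire-suppression system test 75 days ago vs limit 60 → not met
3. general liability coverage $1,350,000 ≥ $1,050,000 → met
4. handwashing signage present → met
5. ventilation inspection 43 days ago vs limit 30 → not met
6. product liability coverage $925,000 ≥ $675,000 → met
7. condition 'serves alcohol' holds; grease-trap servicing 48 days ago vs limit 45 → not met
Not met: 2, 5, 7

2, 5, 7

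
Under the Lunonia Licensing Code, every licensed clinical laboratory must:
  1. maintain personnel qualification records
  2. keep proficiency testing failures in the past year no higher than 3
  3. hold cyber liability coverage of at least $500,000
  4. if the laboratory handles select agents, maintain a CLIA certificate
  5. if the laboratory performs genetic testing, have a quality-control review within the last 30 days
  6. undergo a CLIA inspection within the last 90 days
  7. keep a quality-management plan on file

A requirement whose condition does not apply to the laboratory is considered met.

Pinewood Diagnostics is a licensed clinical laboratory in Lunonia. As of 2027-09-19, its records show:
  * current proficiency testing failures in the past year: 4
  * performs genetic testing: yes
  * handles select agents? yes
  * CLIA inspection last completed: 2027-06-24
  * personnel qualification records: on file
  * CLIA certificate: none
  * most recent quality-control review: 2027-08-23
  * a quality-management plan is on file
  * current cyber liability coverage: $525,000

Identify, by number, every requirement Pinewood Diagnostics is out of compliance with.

1. personnel qualification records present → met
2. proficiency testing failures in the past year 4 > 3 → not met
3. cyber liability coverage $525,000 ≥ $500,000 → met
4. condition 'handles select agents' holds; CLIA certificate absent → not met
5. condition 'performs genetic testing' holds; quality-control review 27 days ago vs limit 30 → met
6. CLIA inspection 87 days ago vs limit 90 → met
7. quality-management plan present → met
Not met: 2, 4

2, 4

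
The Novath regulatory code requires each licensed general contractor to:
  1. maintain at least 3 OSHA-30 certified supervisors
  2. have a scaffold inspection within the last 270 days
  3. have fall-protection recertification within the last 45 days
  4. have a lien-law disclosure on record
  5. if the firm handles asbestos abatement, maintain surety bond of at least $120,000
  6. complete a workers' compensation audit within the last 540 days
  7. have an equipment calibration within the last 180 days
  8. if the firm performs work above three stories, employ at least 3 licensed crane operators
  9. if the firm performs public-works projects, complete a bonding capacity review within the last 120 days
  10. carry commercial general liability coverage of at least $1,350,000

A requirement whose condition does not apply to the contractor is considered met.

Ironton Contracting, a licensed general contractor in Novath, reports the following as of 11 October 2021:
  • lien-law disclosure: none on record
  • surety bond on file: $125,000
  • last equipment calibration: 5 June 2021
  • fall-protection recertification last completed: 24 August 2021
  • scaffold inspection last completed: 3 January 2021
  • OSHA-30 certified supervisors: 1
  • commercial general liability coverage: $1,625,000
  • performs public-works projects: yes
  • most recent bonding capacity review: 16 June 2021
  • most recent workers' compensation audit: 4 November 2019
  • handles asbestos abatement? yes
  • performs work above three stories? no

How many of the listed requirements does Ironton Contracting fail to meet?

1. OSHA-30 certified supervisors 1 < 3 → not met
2. scaffold inspection 281 days ago vs limit 270 → not met
3. fall-protection recertification 48 days ago vs limit 45 → not met
4. lien-law disclosure absent → not met
5. condition 'handles asbestos abatement' holds; surety bond $125,000 ≥ $120,000 → met
6. workers' compensation audit 707 days ago vs limit 540 → not met
7. equipment calibration 128 days ago vs limit 180 → met
8. condition 'performs work above three stories' does not hold → requirement n/a → met
9. condition 'performs public-works projects' holds; bonding capacity review 117 days ago vs limit 120 → met
10. commercial general liability coverage $1,625,000 ≥ $1,350,000 → met
Not met: 5 of 10

5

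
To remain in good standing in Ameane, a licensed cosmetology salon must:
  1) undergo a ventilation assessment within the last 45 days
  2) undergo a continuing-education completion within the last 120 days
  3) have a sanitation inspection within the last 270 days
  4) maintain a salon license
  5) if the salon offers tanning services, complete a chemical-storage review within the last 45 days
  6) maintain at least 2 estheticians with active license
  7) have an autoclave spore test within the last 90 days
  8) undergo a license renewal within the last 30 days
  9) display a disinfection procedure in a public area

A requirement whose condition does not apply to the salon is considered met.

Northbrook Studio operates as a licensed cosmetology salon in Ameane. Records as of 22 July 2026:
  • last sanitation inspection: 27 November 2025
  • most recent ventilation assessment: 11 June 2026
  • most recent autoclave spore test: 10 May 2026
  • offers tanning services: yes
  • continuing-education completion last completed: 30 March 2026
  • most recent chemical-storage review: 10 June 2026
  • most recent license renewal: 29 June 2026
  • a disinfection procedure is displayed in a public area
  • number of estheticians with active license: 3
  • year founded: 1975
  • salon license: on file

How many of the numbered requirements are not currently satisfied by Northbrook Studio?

1. ventilation assessment 41 days ago vs limit 45 → met
2. continuing-education completion 114 days ago vs limit 120 → met
3. sanitation inspection 237 days ago vs limit 270 → met
4. salon license present → met
5. condition 'offers tanning services' holds; chemical-storage review 42 days ago vs limit 45 → met
6. estheticians with active license 3 ≥ 2 → met
7. autoclave spore test 73 days ago vs limit 90 → met
8. license renewal 23 days ago vs limit 30 → met
9. disinfection procedure present → met
Not met: 0 of 9

0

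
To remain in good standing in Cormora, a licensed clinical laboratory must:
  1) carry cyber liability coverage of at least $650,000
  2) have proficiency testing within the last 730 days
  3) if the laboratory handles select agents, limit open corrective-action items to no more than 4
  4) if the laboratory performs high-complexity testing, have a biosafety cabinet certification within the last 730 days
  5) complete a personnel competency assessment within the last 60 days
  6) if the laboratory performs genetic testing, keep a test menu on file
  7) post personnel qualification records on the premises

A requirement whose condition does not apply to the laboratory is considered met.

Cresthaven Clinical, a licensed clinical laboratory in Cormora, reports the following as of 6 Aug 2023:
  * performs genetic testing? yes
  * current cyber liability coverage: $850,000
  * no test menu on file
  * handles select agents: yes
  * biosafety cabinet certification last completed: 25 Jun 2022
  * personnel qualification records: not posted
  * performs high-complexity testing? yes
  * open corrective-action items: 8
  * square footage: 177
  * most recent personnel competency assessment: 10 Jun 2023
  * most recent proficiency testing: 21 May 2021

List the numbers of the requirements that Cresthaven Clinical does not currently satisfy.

2, 3, 6, 7

1. cyber liability coverage $850,000 ≥ $650,000 → met
2. proficiency testing 807 days ago vs limit 730 → not met
3. condition 'handles select agents' holds; open corrective-action items 8 > 4 → not met
4. condition 'performs high-complexity testing' holds; biosafety cabinet certification 407 days ago vs limit 730 → met
5. personnel competency assessment 57 days ago vs limit 60 → met
6. condition 'performs genetic testing' holds; test menu absent → not met
7. personnel qualification records absent → not met
Not met: 2, 3, 6, 7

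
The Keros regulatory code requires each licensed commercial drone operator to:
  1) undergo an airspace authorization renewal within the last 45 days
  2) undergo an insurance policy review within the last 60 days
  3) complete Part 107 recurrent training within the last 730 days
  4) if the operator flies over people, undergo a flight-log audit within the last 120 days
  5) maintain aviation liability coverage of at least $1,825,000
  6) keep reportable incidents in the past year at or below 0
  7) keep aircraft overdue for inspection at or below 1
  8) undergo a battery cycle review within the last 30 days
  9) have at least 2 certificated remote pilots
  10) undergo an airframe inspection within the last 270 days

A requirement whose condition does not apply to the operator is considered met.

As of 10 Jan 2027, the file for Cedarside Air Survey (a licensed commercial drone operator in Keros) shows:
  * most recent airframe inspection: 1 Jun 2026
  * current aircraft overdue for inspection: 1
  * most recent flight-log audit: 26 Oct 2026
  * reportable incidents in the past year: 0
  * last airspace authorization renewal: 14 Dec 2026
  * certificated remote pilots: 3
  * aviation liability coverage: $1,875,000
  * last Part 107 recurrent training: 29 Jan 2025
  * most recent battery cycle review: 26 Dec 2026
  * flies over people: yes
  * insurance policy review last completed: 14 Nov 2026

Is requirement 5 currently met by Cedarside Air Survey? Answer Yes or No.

5. aviation liability coverage $1,875,000 ≥ $1,825,000 → met

Yes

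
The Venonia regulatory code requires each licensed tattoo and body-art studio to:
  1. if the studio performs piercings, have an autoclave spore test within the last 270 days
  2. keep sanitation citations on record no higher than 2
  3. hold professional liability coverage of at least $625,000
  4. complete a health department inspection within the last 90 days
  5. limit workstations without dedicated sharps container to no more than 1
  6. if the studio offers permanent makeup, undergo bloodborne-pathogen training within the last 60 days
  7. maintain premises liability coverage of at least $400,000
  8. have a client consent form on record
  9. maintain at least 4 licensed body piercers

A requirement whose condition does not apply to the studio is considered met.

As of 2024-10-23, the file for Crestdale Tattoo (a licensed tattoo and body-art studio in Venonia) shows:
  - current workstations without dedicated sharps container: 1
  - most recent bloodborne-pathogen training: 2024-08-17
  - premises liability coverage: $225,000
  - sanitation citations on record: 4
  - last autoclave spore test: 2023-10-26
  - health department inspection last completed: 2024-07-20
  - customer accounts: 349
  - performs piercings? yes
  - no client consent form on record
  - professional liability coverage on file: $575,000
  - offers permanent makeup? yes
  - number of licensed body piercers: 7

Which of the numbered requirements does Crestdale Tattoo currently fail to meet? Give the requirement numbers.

1, 2, 3, 4, 6, 7, 8

1. condition 'performs piercings' holds; autoclave spore test 363 days ago vs limit 270 → not met
2. sanitation citations on record 4 > 2 → not met
3. professional liability coverage $575,000 < $625,000 → not met
4. health department inspection 95 days ago vs limit 90 → not met
5. workstations without dedicated sharps container 1 ≤ 1 → met
6. condition 'offers permanent makeup' holds; bloodborne-pathogen training 67 days ago vs limit 60 → not met
7. premises liability coverage $225,000 < $400,000 → not met
8. client consent form absent → not met
9. licensed body piercers 7 ≥ 4 → met
Not met: 1, 2, 3, 4, 6, 7, 8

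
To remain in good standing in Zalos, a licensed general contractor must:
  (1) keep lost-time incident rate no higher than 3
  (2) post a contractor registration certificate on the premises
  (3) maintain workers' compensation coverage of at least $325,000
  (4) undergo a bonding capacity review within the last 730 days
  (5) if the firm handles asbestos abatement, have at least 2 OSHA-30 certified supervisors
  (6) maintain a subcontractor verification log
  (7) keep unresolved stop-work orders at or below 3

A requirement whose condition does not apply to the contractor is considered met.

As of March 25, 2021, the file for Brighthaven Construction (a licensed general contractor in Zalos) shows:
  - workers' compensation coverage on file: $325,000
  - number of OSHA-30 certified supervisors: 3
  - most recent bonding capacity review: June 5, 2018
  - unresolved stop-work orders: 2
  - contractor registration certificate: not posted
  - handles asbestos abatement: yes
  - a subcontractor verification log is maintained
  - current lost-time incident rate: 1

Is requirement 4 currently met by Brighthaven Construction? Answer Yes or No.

4. bonding capacity review 1024 days ago vs limit 730 → not met

No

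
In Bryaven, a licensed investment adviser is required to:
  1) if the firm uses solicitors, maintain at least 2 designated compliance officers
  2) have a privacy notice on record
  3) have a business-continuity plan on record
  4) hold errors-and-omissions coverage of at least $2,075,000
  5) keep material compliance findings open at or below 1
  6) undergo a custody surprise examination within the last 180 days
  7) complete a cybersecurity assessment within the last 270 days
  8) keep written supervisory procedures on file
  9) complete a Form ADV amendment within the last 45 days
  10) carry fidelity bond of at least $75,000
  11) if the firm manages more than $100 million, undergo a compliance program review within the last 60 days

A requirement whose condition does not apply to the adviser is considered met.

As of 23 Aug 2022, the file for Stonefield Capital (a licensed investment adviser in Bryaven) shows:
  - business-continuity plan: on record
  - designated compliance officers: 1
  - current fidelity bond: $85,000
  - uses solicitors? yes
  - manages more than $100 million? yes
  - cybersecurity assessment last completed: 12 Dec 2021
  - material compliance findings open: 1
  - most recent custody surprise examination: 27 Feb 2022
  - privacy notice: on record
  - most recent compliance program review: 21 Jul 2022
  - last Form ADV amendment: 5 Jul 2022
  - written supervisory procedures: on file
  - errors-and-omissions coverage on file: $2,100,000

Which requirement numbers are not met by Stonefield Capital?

1, 9

1. condition 'uses solicitors' holds; designated compliance officers 1 < 2 → not met
2. privacy notice present → met
3. business-continuity plan present → met
4. errors-and-omissions coverage $2,100,000 ≥ $2,075,000 → met
5. material compliance findings open 1 ≤ 1 → met
6. custody surprise examination 177 days ago vs limit 180 → met
7. cybersecurity assessment 254 days ago vs limit 270 → met
8. written supervisory procedures present → met
9. Form ADV amendment 49 days ago vs limit 45 → not met
10. fidelity bond $85,000 ≥ $75,000 → met
11. condition 'manages more than $100 million' holds; compliance program review 33 days ago vs limit 60 → met
Not met: 1, 9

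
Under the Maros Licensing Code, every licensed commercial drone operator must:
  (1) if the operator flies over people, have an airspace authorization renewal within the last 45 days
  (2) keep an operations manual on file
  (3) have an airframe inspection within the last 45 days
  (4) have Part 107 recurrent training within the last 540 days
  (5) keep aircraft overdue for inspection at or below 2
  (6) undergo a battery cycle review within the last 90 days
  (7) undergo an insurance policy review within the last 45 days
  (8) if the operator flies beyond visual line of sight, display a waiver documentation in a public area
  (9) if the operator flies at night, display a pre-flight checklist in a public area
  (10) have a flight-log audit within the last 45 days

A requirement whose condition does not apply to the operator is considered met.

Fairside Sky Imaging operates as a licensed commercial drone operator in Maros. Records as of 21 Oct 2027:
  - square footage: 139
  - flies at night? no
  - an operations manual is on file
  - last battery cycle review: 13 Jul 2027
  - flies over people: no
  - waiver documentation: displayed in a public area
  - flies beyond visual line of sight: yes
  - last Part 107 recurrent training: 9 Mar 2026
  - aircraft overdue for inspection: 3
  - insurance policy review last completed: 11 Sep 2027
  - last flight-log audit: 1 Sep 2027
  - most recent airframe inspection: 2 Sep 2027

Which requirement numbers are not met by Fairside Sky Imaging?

3, 4, 5, 6, 10

1. condition 'flies over people' does not hold → requirement n/a → met
2. operations manual present → met
3. airframe inspection 49 days ago vs limit 45 → not met
4. Part 107 recurrent training 591 days ago vs limit 540 → not met
5. aircraft overdue for inspection 3 > 2 → not met
6. battery cycle review 100 days ago vs limit 90 → not met
7. insurance policy review 40 days ago vs limit 45 → met
8. condition 'flies beyond visual line of sight' holds; waiver documentation present → met
9. condition 'flies at night' does not hold → requirement n/a → met
10. flight-log audit 50 days ago vs limit 45 → not met
Not met: 3, 4, 5, 6, 10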